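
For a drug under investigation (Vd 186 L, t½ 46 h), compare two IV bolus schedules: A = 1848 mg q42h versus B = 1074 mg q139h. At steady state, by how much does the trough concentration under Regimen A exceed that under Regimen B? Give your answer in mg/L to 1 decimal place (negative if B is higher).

10.4 mg/L

Regimen A: f = (1/2)^(42/46) ≈ 0.5311; Cmin,ss = (1848/186)·f/(1−f) ≈ 11.253 mg/L.
Regimen B: f = (1/2)^(139/46) ≈ 0.1231; Cmin,ss = (1074/186)·f/(1−f) ≈ 0.811 mg/L.
Difference ≈ 11.253 − 0.811 ≈ 10.442 mg/L.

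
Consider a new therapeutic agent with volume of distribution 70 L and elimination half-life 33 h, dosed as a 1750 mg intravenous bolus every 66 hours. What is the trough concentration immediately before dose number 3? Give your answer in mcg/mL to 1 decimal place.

7.8 mcg/mL

f = (1/2)^(τ/t½) = (1/2)^(66/33) ≈ 0.2500.
C₀ = D/Vd = 1750/70 ≈ 25.000 mcg/mL.
Before the 3rd dose, 2 doses have been given. Superposition: Cmin = C₀·(f + f²).
≈ 25.000 × (0.2500 + 0.0625) ≈ 25.000 × 0.3125 ≈ 7.812 mcg/mL.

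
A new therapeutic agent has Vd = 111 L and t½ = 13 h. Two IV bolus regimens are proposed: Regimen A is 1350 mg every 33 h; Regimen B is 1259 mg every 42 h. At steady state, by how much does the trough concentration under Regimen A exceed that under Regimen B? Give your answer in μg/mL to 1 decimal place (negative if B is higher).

Regimen A: f = (1/2)^(33/13) ≈ 0.1721; Cmin,ss = (1350/111)·f/(1−f) ≈ 2.528 μg/mL.
Regimen B: f = (1/2)^(42/13) ≈ 0.1065; Cmin,ss = (1259/111)·f/(1−f) ≈ 1.352 μg/mL.
Difference ≈ 2.528 − 1.352 ≈ 1.176 μg/mL.

1.2 μg/mL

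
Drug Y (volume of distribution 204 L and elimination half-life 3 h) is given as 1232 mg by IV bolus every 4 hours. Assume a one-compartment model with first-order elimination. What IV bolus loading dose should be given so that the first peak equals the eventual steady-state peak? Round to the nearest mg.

2043 mg

f = (1/2)^(4/3) ≈ 0.396850; accumulation ratio R = 1/(1−f) ≈ 1.65796.
Loading dose to hit Cmax,ss on first dose: D_load = D_maint·R ≈ 1232 × 1.65796 ≈ 2042.61 mg.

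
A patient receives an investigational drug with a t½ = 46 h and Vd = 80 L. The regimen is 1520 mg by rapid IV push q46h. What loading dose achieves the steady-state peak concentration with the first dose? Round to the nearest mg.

f = (1/2)^(46/46) ≈ 0.500000; accumulation ratio R = 1/(1−f) ≈ 2.00000.
Loading dose to hit Cmax,ss on first dose: D_load = D_maint·R ≈ 1520 × 2.00000 ≈ 3040.00 mg.

3040 mg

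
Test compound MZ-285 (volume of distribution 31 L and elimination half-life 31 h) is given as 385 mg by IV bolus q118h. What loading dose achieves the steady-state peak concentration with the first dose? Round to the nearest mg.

f = (1/2)^(118/31) ≈ 0.071473; accumulation ratio R = 1/(1−f) ≈ 1.07697.
Loading dose to hit Cmax,ss on first dose: D_load = D_maint·R ≈ 385 × 1.07697 ≈ 414.63 mg.

415 mg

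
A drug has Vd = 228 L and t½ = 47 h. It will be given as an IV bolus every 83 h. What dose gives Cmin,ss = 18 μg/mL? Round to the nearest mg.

9854 mg

τ/t½ = 83/47 ≈ 1.766, so f = (1/2)^(83/47) ≈ 0.294031.
Cmin,ss = (D/Vd)·f/(1−f), so D = Cmin,ss·Vd·(1−f)/f.
D = 18 × 228 × (1−f)/f ≈ 18 × 228 × 2.40100 ≈ 9853.70 mg.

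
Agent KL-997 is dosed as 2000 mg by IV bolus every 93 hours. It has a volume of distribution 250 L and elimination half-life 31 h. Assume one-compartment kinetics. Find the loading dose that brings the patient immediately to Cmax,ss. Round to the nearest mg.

2286 mg

f = (1/2)^(93/31) ≈ 0.125000; accumulation ratio R = 1/(1−f) ≈ 1.14286.
Loading dose to hit Cmax,ss on first dose: D_load = D_maint·R ≈ 2000 × 1.14286 ≈ 2285.72 mg.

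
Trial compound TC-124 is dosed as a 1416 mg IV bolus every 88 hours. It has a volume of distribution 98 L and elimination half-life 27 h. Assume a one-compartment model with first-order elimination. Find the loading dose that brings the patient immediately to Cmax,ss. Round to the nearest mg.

1581 mg

f = (1/2)^(88/27) ≈ 0.104440; accumulation ratio R = 1/(1−f) ≈ 1.11662.
Loading dose to hit Cmax,ss on first dose: D_load = D_maint·R ≈ 1416 × 1.11662 ≈ 1581.13 mg.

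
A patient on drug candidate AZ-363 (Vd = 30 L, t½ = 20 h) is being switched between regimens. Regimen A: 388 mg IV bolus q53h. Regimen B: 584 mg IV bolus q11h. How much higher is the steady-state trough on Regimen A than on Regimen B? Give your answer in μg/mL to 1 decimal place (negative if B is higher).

Regimen A: f = (1/2)^(53/20) ≈ 0.1593; Cmin,ss = (388/30)·f/(1−f) ≈ 2.451 μg/mL.
Regimen B: f = (1/2)^(11/20) ≈ 0.6830; Cmin,ss = (584/30)·f/(1−f) ≈ 41.942 μg/mL.
Difference ≈ 2.451 − 41.942 ≈ -39.491 μg/mL.

-39.5 μg/mL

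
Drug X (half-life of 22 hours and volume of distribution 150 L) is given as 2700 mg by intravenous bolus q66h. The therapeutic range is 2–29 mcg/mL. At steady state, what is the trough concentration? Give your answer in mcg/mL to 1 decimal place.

The dosing interval is 3 half-lives, so f = 2^(−3) = 0.125.
At steady state, R = 1/(1 − 0.125) = 8/7.
Single-dose peak C₀ = D/Vd = 2700/150 = 18 mcg/mL.
Steady-state peak Cmax,ss = C₀·R = 18 × 8/7 ≈ 20.571 mcg/mL.
Steady-state trough Cmin,ss = Cmax,ss·f ≈ 20.571 × 0.125 ≈ 2.571 mcg/mL.
Trough 2.6 mcg/mL vs MEC 2 mcg/mL: adequate.

2.6 mcg/mL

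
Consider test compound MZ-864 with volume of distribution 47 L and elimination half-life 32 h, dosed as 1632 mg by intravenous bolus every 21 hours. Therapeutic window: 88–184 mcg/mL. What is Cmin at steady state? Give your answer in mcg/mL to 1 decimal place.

60.3 mcg/mL

τ/t½ = 21/32 ≈ 0.65625, so fraction remaining f = (1/2)^(21/32) ≈ 0.6345.
At steady state, accumulation factor R = 1/(1 − e^(−kτ)) ≈ 2.7360.
Single-dose peak C₀ = D/Vd = 1632/47 ≈ 34.723 mcg/mL.
Cmax,ss = C₀/(1 − f) ≈ 34.723/0.3655 ≈ 95.001 mcg/mL.
One interval later, Cmin,ss = Cmax,ss·e^(−kτ) ≈ 95.001 × 0.6345 ≈ 60.278 mcg/mL.
Trough 60.3 mcg/mL vs MEC 88 mcg/mL: subtherapeutic.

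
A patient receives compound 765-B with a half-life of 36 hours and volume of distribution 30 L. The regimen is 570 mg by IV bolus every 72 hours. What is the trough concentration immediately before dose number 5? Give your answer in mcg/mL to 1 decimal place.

f = (1/2)^(τ/t½) = (1/2)^(72/36) ≈ 0.2500.
C₀ = D/Vd = 570/30 ≈ 19.000 mcg/mL.
Before the 5th dose, 4 doses have been given. Superposition: Cmin = C₀·(f + f² + … + f^4).
≈ 19.000 × (0.2500 + 0.0625 + 0.0156 + 0.0039) ≈ 19.000 × 0.3320 ≈ 6.308 mcg/mL.

6.3 mcg/mL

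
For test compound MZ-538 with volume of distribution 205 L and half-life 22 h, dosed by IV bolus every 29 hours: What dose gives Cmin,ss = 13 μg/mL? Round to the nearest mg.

τ/t½ = 29/22 ≈ 1.3182, so f = (1/2)^(29/22) ≈ 0.401040.
Cmin,ss = (D/Vd)·f/(1−f), so D = Cmin,ss·Vd·(1−f)/f.
D = 13 × 205 × (1−f)/f ≈ 13 × 205 × 1.49352 ≈ 3980.23 mg.

3980 mg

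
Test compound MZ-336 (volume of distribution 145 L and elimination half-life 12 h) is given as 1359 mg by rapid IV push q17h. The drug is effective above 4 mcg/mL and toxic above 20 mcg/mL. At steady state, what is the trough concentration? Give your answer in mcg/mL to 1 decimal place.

k = ln2/t½ = ln2/12 ≈ 0.057762 h⁻¹; fraction remaining f = e^(−kτ) = e^(−0.057762×17) ≈ 0.3746.
Each bolus raises the concentration by D/Vd = 1359/145 ≈ 9.372 mcg/mL.
Steady-state trough Cmin,ss = C₀·f/(1−f) ≈ 9.372 × 0.3746/0.6254 ≈ 5.614 mcg/mL.
Trough 5.6 mcg/mL vs MEC 4 mcg/mL: adequate.

5.6 mcg/mL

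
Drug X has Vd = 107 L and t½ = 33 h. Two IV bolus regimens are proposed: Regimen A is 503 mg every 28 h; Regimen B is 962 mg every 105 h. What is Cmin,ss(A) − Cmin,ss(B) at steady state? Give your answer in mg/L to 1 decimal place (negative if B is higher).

Regimen A: f = (1/2)^(28/33) ≈ 0.5554; Cmin,ss = (503/107)·f/(1−f) ≈ 5.872 mg/L.
Regimen B: f = (1/2)^(105/33) ≈ 0.1102; Cmin,ss = (962/107)·f/(1−f) ≈ 1.113 mg/L.
Difference ≈ 5.872 − 1.113 ≈ 4.759 mg/L.

4.8 mg/L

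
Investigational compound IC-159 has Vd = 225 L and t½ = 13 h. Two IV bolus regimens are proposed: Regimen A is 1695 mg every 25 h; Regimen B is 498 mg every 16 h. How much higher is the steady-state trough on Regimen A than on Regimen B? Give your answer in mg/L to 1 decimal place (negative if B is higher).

1.1 mg/L

Regimen A: f = (1/2)^(25/13) ≈ 0.2637; Cmin,ss = (1695/225)·f/(1−f) ≈ 2.698 mg/L.
Regimen B: f = (1/2)^(16/13) ≈ 0.4261; Cmin,ss = (498/225)·f/(1−f) ≈ 1.643 mg/L.
Difference ≈ 2.698 − 1.643 ≈ 1.055 mg/L.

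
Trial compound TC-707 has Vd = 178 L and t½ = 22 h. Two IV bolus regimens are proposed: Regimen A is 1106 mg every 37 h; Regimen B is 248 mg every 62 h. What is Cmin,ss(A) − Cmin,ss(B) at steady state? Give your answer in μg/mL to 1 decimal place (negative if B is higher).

Regimen A: f = (1/2)^(37/22) ≈ 0.3117; Cmin,ss = (1106/178)·f/(1−f) ≈ 2.814 μg/mL.
Regimen B: f = (1/2)^(62/22) ≈ 0.1418; Cmin,ss = (248/178)·f/(1−f) ≈ 0.230 μg/mL.
Difference ≈ 2.814 − 0.230 ≈ 2.584 μg/mL.

2.6 μg/mL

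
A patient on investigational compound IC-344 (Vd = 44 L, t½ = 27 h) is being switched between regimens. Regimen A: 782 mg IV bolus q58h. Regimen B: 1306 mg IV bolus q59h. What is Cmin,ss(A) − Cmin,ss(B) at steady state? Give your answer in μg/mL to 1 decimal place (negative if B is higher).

Regimen A: f = (1/2)^(58/27) ≈ 0.2256; Cmin,ss = (782/44)·f/(1−f) ≈ 5.178 μg/mL.
Regimen B: f = (1/2)^(59/27) ≈ 0.2199; Cmin,ss = (1306/44)·f/(1−f) ≈ 8.367 μg/mL.
Difference ≈ 5.178 − 8.367 ≈ -3.189 μg/mL.

-3.2 μg/mL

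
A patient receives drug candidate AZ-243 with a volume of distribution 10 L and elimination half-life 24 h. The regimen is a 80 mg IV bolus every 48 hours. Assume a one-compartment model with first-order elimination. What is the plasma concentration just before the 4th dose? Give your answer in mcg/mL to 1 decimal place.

2.6 mcg/mL

f = (1/2)^(τ/t½) = (1/2)^(48/24) ≈ 0.2500.
C₀ = D/Vd = 80/10 ≈ 8.000 mcg/mL.
Before the 4th dose, 3 doses have been given. Superposition: Cmin = C₀·(f + f² + … + f^3).
≈ 8.000 × (0.2500 + 0.0625 + 0.0156) ≈ 8.000 × 0.3281 ≈ 2.625 mcg/mL.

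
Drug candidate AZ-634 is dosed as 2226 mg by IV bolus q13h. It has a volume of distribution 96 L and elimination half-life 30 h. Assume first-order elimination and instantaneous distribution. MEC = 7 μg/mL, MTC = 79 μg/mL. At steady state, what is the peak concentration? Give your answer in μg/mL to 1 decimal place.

τ/t½ = 13/30 ≈ 0.43333, so fraction remaining f = (1/2)^(13/30) ≈ 0.7405.
Accumulation ratio R = 1/(1 − f) ≈ 1/0.2595 ≈ 3.8536.
Single-dose peak C₀ = D/Vd = 2226/96 ≈ 23.188 μg/mL.
Steady-state peak Cmax,ss = C₀·R ≈ 23.188 × 3.8536 ≈ 89.357 μg/mL.
Peak 89.4 μg/mL vs MTC 79 μg/mL: exceeds toxic threshold.

89.4 μg/mL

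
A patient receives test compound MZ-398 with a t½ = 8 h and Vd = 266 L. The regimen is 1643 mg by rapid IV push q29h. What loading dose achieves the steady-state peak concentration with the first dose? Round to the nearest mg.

f = (1/2)^(29/8) ≈ 0.081052; accumulation ratio R = 1/(1−f) ≈ 1.08820.
Loading dose to hit Cmax,ss on first dose: D_load = D_maint·R ≈ 1643 × 1.08820 ≈ 1787.91 mg.

1788 mg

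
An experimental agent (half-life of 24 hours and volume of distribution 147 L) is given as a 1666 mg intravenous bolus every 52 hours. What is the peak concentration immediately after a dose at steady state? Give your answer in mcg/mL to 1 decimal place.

14.6 mcg/mL

k = ln2/t½ = ln2/24 ≈ 0.028881 h⁻¹; fraction remaining f = e^(−kτ) = e^(−0.028881×52) ≈ 0.2227.
At steady state, accumulation factor R = 1/(1 − e^(−kτ)) ≈ 1.2865.
Each bolus raises the concentration by D/Vd = 1666/147 ≈ 11.333 mcg/mL.
Steady-state peak Cmax,ss = C₀·R ≈ 11.333 × 1.2865 ≈ 14.580 mcg/mL.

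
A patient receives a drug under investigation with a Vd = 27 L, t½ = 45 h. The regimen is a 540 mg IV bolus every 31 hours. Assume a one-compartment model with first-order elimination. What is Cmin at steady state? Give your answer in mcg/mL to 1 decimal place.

32.7 mcg/mL

k = ln2/t½ = ln2/45 ≈ 0.015403 h⁻¹; fraction remaining f = e^(−kτ) = e^(−0.015403×31) ≈ 0.6203.
Single-dose peak C₀ = D/Vd = 540/27 ≈ 20.000 mcg/mL.
Steady-state trough Cmin,ss = C₀·f/(1−f) ≈ 20.000 × 0.6203/0.3797 ≈ 32.673 mcg/mL.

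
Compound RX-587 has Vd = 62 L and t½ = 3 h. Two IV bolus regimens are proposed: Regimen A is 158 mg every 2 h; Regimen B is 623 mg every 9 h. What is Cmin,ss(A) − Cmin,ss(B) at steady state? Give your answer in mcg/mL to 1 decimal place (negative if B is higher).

Regimen A: f = (1/2)^(2/3) ≈ 0.6300; Cmin,ss = (158/62)·f/(1−f) ≈ 4.339 mcg/mL.
Regimen B: f = (1/2)^(9/3) ≈ 0.1250; Cmin,ss = (623/62)·f/(1−f) ≈ 1.435 mcg/mL.
Difference ≈ 4.339 − 1.435 ≈ 2.904 mcg/mL.

2.9 mcg/mL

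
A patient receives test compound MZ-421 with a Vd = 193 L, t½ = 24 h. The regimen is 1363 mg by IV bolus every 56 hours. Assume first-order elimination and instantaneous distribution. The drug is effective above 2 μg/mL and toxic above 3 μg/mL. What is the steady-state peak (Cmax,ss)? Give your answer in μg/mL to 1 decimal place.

8.8 μg/mL

k = ln2/t½ = ln2/24 ≈ 0.028881 h⁻¹; fraction remaining f = e^(−kτ) = e^(−0.028881×56) ≈ 0.1984.
At steady state, accumulation factor R = 1/(1 − e^(−kτ)) ≈ 1.2475.
Each bolus raises the concentration by D/Vd = 1363/193 ≈ 7.062 μg/mL.
Steady-state peak Cmax,ss = C₀·R ≈ 7.062 × 1.2475 ≈ 8.810 μg/mL.
Peak 8.8 μg/mL vs MTC 3 μg/mL: exceeds toxic threshold.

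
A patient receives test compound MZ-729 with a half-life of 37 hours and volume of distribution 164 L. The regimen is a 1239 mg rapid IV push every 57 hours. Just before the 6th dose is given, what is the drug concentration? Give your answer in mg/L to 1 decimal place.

f = (1/2)^(τ/t½) = (1/2)^(57/37) ≈ 0.3438.
C₀ = D/Vd = 1239/164 ≈ 7.555 mg/L.
Before the 6th dose, 5 doses have been given. Superposition: Cmin = C₀·(f + f² + … + f^5).
≈ 7.555 × (0.3438 + 0.1182 + 0.0406 + 0.0140 + 0.0048) ≈ 7.555 × 0.5214 ≈ 3.939 mg/L.

3.9 mg/L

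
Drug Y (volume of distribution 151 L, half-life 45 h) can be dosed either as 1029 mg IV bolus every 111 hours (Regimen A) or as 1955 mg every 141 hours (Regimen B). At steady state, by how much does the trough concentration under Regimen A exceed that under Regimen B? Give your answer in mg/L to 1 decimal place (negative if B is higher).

Regimen A: f = (1/2)^(111/45) ≈ 0.1809; Cmin,ss = (1029/151)·f/(1−f) ≈ 1.505 mg/L.
Regimen B: f = (1/2)^(141/45) ≈ 0.1140; Cmin,ss = (1955/151)·f/(1−f) ≈ 1.666 mg/L.
Difference ≈ 1.505 − 1.666 ≈ -0.161 mg/L.

-0.2 mg/L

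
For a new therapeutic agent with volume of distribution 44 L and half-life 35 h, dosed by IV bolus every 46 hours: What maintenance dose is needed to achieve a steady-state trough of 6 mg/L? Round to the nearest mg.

393 mg

τ/t½ = 46/35 ≈ 1.3143, so f = (1/2)^(46/35) ≈ 0.402125.
Cmin,ss = (D/Vd)·f/(1−f), so D = Cmin,ss·Vd·(1−f)/f.
D = 6 × 44 × (1−f)/f ≈ 6 × 44 × 1.48679 ≈ 392.51 mg.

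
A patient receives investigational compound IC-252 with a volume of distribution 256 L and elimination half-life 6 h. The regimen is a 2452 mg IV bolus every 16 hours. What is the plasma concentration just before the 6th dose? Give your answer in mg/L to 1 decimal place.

1.8 mg/L

f = (1/2)^(τ/t½) = (1/2)^(16/6) ≈ 0.1575.
C₀ = D/Vd = 2452/256 ≈ 9.578 mg/L.
Before the 6th dose, 5 doses have been given. Superposition: Cmin = C₀·(f + f² + … + f^5).
≈ 9.578 × (0.1575 + 0.0248 + 0.0039 + 0.0006 + 0.0001) ≈ 9.578 × 0.1869 ≈ 1.790 mg/L.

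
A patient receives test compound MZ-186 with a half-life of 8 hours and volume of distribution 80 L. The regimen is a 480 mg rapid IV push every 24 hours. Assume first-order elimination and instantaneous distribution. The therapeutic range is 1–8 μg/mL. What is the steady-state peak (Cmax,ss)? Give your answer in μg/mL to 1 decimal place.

τ = 24 h = 3 half-lives, so f = (1/2)^3 = 0.125.
Accumulation ratio R = 1/(1 − f) = 1/0.875 = 8/7.
Single-dose peak C₀ = D/Vd = 480/80 = 6 μg/mL.
Steady-state peak Cmax,ss = C₀·R = 6 × 8/7 ≈ 6.857 μg/mL.
Peak 6.9 μg/mL vs MTC 8 μg/mL: below toxic threshold.

6.9 μg/mL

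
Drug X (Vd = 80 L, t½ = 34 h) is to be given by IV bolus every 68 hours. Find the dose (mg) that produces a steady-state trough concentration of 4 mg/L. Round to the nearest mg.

τ/t½ = 68/34 ≈ 2, so f = (1/2)^(68/34) ≈ 0.250000.
Cmin,ss = (D/Vd)·f/(1−f), so D = Cmin,ss·Vd·(1−f)/f.
D = 4 × 80 × (1−f)/f ≈ 4 × 80 × 3.00000 ≈ 960.00 mg.

960 mg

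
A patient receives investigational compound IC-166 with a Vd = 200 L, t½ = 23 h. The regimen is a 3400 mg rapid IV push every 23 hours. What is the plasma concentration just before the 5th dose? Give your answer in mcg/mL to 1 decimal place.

15.9 mcg/mL

f = (1/2)^(τ/t½) = (1/2)^(23/23) ≈ 0.5000.
C₀ = D/Vd = 3400/200 ≈ 17.000 mcg/mL.
Before the 5th dose, 4 doses have been given. Superposition: Cmin = C₀·(f + f² + … + f^4).
≈ 17.000 × (0.5000 + 0.2500 + 0.1250 + 0.0625) ≈ 17.000 × 0.9375 ≈ 15.938 mcg/mL.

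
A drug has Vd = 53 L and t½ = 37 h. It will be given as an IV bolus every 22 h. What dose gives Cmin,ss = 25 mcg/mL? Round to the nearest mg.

676 mg

τ/t½ = 22/37 ≈ 0.59459, so f = (1/2)^(22/37) ≈ 0.662231.
Cmin,ss = (D/Vd)·f/(1−f), so D = Cmin,ss·Vd·(1−f)/f.
D = 25 × 53 × (1−f)/f ≈ 25 × 53 × 0.51005 ≈ 675.82 mg.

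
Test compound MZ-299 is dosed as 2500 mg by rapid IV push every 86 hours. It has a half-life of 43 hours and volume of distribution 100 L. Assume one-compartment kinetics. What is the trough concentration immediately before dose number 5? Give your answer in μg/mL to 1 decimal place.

f = (1/2)^(τ/t½) = (1/2)^(86/43) ≈ 0.2500.
C₀ = D/Vd = 2500/100 ≈ 25.000 μg/mL.
Before the 5th dose, 4 doses have been given. Superposition: Cmin = C₀·(f + f² + … + f^4).
≈ 25.000 × (0.2500 + 0.0625 + 0.0156 + 0.0039) ≈ 25.000 × 0.3320 ≈ 8.300 μg/mL.

8.3 μg/mL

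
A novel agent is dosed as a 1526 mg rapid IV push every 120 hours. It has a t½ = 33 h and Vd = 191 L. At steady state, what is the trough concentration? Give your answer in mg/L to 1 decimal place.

Over one 120-h interval, 120/33 ≈ 3.6364 half-lives elapse, leaving f ≈ 0.0804 of each dose.
Single-dose peak C₀ = D/Vd = 1526/191 ≈ 7.990 mg/L.
Steady-state trough Cmin,ss = C₀·f/(1−f) ≈ 7.990 × 0.0804/0.9196 ≈ 0.699 mg/L.

0.7 mg/L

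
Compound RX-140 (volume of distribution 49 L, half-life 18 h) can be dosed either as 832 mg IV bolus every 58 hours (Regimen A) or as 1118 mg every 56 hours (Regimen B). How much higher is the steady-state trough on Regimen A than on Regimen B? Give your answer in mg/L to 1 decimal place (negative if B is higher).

Regimen A: f = (1/2)^(58/18) ≈ 0.1072; Cmin,ss = (832/49)·f/(1−f) ≈ 2.039 mg/L.
Regimen B: f = (1/2)^(56/18) ≈ 0.1157; Cmin,ss = (1118/49)·f/(1−f) ≈ 2.985 mg/L.
Difference ≈ 2.039 − 2.985 ≈ -0.946 mg/L.

-0.9 mg/L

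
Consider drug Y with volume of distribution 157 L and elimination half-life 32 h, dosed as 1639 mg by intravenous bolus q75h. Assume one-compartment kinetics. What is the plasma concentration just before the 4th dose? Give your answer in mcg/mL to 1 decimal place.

f = (1/2)^(τ/t½) = (1/2)^(75/32) ≈ 0.1970.
C₀ = D/Vd = 1639/157 ≈ 10.439 mcg/mL.
Before the 4th dose, 3 doses have been given. Superposition: Cmin = C₀·(f + f² + … + f^3).
≈ 10.439 × (0.1970 + 0.0388 + 0.0076) ≈ 10.439 × 0.2434 ≈ 2.541 mcg/mL.

2.5 mcg/mL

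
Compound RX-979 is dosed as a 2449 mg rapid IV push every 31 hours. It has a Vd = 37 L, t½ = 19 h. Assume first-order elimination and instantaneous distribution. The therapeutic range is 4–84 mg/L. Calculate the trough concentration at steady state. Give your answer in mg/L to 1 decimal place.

k = ln2/t½ = ln2/19 ≈ 0.036481 h⁻¹; fraction remaining f = e^(−kτ) = e^(−0.036481×31) ≈ 0.3227.
At steady state, accumulation factor R = 1/(1 − e^(−kτ)) ≈ 1.4765.
Single-dose peak C₀ = D/Vd = 2449/37 ≈ 66.189 mg/L.
Steady-state peak Cmax,ss = C₀·R ≈ 66.189 × 1.4765 ≈ 97.728 mg/L.
Steady-state trough Cmin,ss = Cmax,ss·f ≈ 97.728 × 0.3227 ≈ 31.537 mg/L.
Trough 31.5 mg/L vs MEC 4 mg/L: adequate.

31.5 mg/L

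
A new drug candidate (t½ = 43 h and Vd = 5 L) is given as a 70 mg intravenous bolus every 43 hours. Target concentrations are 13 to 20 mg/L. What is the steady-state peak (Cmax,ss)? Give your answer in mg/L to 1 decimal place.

28.0 mg/L

The dosing interval is 1 half-life, so f = 2^(−1) = 0.5.
At steady state, R = 1/(1 − 0.5) = 2/1.
Single-dose peak C₀ = D/Vd = 70/5 = 14 mg/L.
Steady-state peak Cmax,ss = C₀·R = 14 × 2/1 ≈ 28.000 mg/L.
Peak 28.0 mg/L vs MTC 20 mg/L: exceeds toxic threshold.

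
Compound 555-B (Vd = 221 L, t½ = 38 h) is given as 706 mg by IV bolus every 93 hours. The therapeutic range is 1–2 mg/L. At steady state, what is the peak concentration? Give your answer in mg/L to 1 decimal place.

τ/t½ = 93/38 ≈ 2.4474, so fraction remaining f = (1/2)^(93/38) ≈ 0.1833.
Accumulation ratio R = 1/(1 − f) ≈ 1/0.8167 ≈ 1.2244.
Each bolus raises the concentration by D/Vd = 706/221 ≈ 3.195 mg/L.
Cmax,ss = C₀/(1 − f) ≈ 3.195/0.8167 ≈ 3.912 mg/L.
Peak 3.9 mg/L vs MTC 2 mg/L: exceeds toxic threshold.

3.9 mg/L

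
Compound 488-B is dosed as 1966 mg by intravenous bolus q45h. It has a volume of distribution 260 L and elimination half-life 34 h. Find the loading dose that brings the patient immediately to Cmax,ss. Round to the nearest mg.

3274 mg

f = (1/2)^(45/34) ≈ 0.399556; accumulation ratio R = 1/(1−f) ≈ 1.66543.
Loading dose to hit Cmax,ss on first dose: D_load = D_maint·R ≈ 1966 × 1.66543 ≈ 3274.24 mg.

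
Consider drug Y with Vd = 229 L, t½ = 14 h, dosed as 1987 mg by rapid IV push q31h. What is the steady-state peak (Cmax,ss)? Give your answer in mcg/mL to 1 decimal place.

11.1 mcg/mL

τ/t½ = 31/14 ≈ 2.2143, so fraction remaining f = (1/2)^(31/14) ≈ 0.2155.
At steady state, accumulation factor R = 1/(1 − e^(−kτ)) ≈ 1.2747.
Single-dose peak C₀ = D/Vd = 1987/229 ≈ 8.677 mcg/mL.
Steady-state peak Cmax,ss = C₀·R ≈ 8.677 × 1.2747 ≈ 11.061 mcg/mL.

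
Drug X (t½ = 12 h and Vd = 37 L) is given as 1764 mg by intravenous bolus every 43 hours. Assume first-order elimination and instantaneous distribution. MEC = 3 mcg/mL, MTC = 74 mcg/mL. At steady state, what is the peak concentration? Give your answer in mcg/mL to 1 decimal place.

k = ln2/t½ = ln2/12 ≈ 0.057762 h⁻¹; fraction remaining f = e^(−kτ) = e^(−0.057762×43) ≈ 0.0834.
At steady state, accumulation factor R = 1/(1 − e^(−kτ)) ≈ 1.0910.
Each bolus raises the concentration by D/Vd = 1764/37 ≈ 47.676 mcg/mL.
Steady-state peak Cmax,ss = C₀·R ≈ 47.676 × 1.0910 ≈ 52.015 mcg/mL.
Peak 52.0 mcg/mL vs MTC 74 mcg/mL: below toxic threshold.

52.0 mcg/mL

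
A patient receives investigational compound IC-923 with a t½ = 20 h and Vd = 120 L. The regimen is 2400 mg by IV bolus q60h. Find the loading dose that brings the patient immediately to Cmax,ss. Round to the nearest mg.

2743 mg

f = (1/2)^(60/20) ≈ 0.125000; accumulation ratio R = 1/(1−f) ≈ 1.14286.
Loading dose to hit Cmax,ss on first dose: D_load = D_maint·R ≈ 2400 × 1.14286 ≈ 2742.86 mg.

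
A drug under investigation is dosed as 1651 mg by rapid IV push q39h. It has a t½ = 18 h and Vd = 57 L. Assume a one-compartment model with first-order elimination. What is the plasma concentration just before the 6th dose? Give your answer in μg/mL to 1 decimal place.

f = (1/2)^(τ/t½) = (1/2)^(39/18) ≈ 0.2227.
C₀ = D/Vd = 1651/57 ≈ 28.965 μg/mL.
Before the 6th dose, 5 doses have been given. Superposition: Cmin = C₀·(f + f² + … + f^5).
≈ 28.965 × (0.2227 + 0.0496 + 0.0110 + 0.0025 + 0.0005) ≈ 28.965 × 0.2863 ≈ 8.293 μg/mL.

8.3 μg/mL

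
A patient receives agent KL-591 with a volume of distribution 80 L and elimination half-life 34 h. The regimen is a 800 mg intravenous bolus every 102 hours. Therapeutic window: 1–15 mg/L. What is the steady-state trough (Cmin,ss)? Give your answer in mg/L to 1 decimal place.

τ = 102 h = 3 half-lives, so f = (1/2)^3 = 0.125.
Accumulation ratio R = 1/(1 − f) = 1/0.875 = 8/7.
Single-dose peak C₀ = D/Vd = 800/80 = 10 mg/L.
Steady-state peak Cmax,ss = C₀·R = 10 × 8/7 ≈ 11.429 mg/L.
Steady-state trough Cmin,ss = Cmax,ss·f ≈ 11.429 × 0.125 ≈ 1.429 mg/L.
Trough 1.4 mg/L vs MEC 1 mg/L: adequate.

1.4 mg/L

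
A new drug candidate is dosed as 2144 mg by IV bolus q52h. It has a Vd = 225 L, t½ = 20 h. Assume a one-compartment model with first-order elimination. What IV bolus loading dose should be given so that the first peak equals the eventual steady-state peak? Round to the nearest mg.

2567 mg

f = (1/2)^(52/20) ≈ 0.164938; accumulation ratio R = 1/(1−f) ≈ 1.19752.
Loading dose to hit Cmax,ss on first dose: D_load = D_maint·R ≈ 2144 × 1.19752 ≈ 2567.48 mg.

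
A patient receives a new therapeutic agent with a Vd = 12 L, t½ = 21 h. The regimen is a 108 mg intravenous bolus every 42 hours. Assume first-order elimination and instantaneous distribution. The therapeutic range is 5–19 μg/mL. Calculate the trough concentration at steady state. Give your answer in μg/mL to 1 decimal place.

3.0 μg/mL

τ = 42 h = 2 half-lives, so f = (1/2)^2 = 0.25.
At steady state, R = 1/(1 − 0.25) = 4/3.
Single-dose peak C₀ = D/Vd = 108/12 = 9 μg/mL.
Steady-state peak Cmax,ss = C₀·R = 9 × 4/3 ≈ 12.000 μg/mL.
Steady-state trough Cmin,ss = Cmax,ss·f ≈ 12.000 × 0.25 ≈ 3.000 μg/mL.
Trough 3.0 μg/mL vs MEC 5 μg/mL: subtherapeutic.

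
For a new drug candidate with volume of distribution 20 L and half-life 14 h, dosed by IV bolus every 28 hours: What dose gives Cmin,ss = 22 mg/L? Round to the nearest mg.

1320 mg

τ/t½ = 28/14 ≈ 2, so f = (1/2)^(28/14) ≈ 0.250000.
Cmin,ss = (D/Vd)·f/(1−f), so D = Cmin,ss·Vd·(1−f)/f.
D = 22 × 20 × (1−f)/f ≈ 22 × 20 × 3.00000 ≈ 1320.00 mg.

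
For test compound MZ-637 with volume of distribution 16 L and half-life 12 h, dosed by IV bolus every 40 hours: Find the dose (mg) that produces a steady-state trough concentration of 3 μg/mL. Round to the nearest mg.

436 mg

τ/t½ = 40/12 ≈ 3.3333, so f = (1/2)^(40/12) ≈ 0.099213.
Cmin,ss = (D/Vd)·f/(1−f), so D = Cmin,ss·Vd·(1−f)/f.
D = 3 × 16 × (1−f)/f ≈ 3 × 16 × 9.07932 ≈ 435.81 mg.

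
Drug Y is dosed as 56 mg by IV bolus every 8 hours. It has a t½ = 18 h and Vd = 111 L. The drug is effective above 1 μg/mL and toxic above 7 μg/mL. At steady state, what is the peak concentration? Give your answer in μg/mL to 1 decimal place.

k = ln2/t½ = ln2/18 ≈ 0.038508 h⁻¹; fraction remaining f = e^(−kτ) = e^(−0.038508×8) ≈ 0.7349.
Accumulation ratio R = 1/(1 − f) ≈ 1/0.2651 ≈ 3.7722.
Single-dose peak C₀ = D/Vd = 56/111 ≈ 0.505 μg/mL.
Steady-state peak Cmax,ss = C₀·R ≈ 0.505 × 3.7722 ≈ 1.905 μg/mL.
Peak 1.9 μg/mL vs MTC 7 μg/mL: below toxic threshold.

1.9 μg/mL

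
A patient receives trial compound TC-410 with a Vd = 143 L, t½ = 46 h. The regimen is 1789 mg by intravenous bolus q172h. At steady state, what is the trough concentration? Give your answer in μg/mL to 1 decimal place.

Over one 172-h interval, 172/46 ≈ 3.7391 half-lives elapse, leaving f ≈ 0.0749 of each dose.
At steady state, accumulation factor R = 1/(1 − e^(−kτ)) ≈ 1.0810.
Each bolus raises the concentration by D/Vd = 1789/143 ≈ 12.510 μg/mL.
Steady-state peak Cmax,ss = C₀·R ≈ 12.510 × 1.0810 ≈ 13.523 μg/mL.
One interval later, Cmin,ss = Cmax,ss·e^(−kτ) ≈ 13.523 × 0.0749 ≈ 1.013 μg/mL.

1.0 μg/mL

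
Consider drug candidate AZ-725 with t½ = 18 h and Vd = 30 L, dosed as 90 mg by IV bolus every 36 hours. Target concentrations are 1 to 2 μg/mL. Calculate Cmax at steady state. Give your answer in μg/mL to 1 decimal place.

The dosing interval is 2 half-lives, so f = 2^(−2) = 0.25.
Accumulation ratio R = 1/(1 − f) = 1/0.75 = 4/3.
Single-dose peak C₀ = D/Vd = 90/30 = 3 μg/mL.
Steady-state peak Cmax,ss = C₀·R = 3 × 4/3 ≈ 4.000 μg/mL.
Peak 4.0 μg/mL vs MTC 2 μg/mL: exceeds toxic threshold.

4.0 μg/mL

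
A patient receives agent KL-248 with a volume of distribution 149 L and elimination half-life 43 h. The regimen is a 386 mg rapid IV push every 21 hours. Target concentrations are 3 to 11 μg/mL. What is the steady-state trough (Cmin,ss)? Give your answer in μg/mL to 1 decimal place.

Over one 21-h interval, 21/43 ≈ 0.48837 half-lives elapse, leaving f ≈ 0.7128 of each dose.
Accumulation ratio R = 1/(1 − f) ≈ 1/0.2872 ≈ 3.4819.
Single-dose peak C₀ = D/Vd = 386/149 ≈ 2.591 μg/mL.
Cmax,ss = C₀/(1 − f) ≈ 2.591/0.2872 ≈ 9.022 μg/mL.
Steady-state trough Cmin,ss = Cmax,ss·f ≈ 9.022 × 0.7128 ≈ 6.431 μg/mL.
Trough 6.4 μg/mL vs MEC 3 μg/mL: adequate.

6.4 μg/mL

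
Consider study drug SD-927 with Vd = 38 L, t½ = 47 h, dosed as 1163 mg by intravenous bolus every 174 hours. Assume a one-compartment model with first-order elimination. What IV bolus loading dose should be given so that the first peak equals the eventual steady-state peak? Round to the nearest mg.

1260 mg

f = (1/2)^(174/47) ≈ 0.076833; accumulation ratio R = 1/(1−f) ≈ 1.08323.
Loading dose to hit Cmax,ss on first dose: D_load = D_maint·R ≈ 1163 × 1.08323 ≈ 1259.80 mg.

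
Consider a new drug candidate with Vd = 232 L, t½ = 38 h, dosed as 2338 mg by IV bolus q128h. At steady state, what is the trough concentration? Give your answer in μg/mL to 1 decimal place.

1.1 μg/mL

k = ln2/t½ = ln2/38 ≈ 0.018241 h⁻¹; fraction remaining f = e^(−kτ) = e^(−0.018241×128) ≈ 0.0968.
At steady state, accumulation factor R = 1/(1 − e^(−kτ)) ≈ 1.1072.
Each bolus raises the concentration by D/Vd = 2338/232 ≈ 10.078 μg/mL.
Cmax,ss = C₀/(1 − f) ≈ 10.078/0.9032 ≈ 11.158 μg/mL.
One interval later, Cmin,ss = Cmax,ss·e^(−kτ) ≈ 11.158 × 0.0968 ≈ 1.080 μg/mL.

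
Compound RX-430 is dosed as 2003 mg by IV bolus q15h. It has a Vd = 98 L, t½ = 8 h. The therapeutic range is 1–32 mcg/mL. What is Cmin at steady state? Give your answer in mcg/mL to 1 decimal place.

7.7 mcg/mL

Over one 15-h interval, 15/8 ≈ 1.875 half-lives elapse, leaving f ≈ 0.2726 of each dose.
Accumulation ratio R = 1/(1 − f) ≈ 1/0.7274 ≈ 1.3748.
Each bolus raises the concentration by D/Vd = 2003/98 ≈ 20.439 mcg/mL.
Cmax,ss = C₀/(1 − f) ≈ 20.439/0.7274 ≈ 28.099 mcg/mL.
One interval later, Cmin,ss = Cmax,ss·e^(−kτ) ≈ 28.099 × 0.2726 ≈ 7.660 mcg/mL.
Trough 7.7 mcg/mL vs MEC 1 mcg/mL: adequate.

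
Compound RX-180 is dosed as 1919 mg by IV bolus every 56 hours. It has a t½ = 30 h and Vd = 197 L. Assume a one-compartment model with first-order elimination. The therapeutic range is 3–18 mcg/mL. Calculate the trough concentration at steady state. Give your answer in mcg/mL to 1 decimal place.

3.7 mcg/mL

τ/t½ = 56/30 ≈ 1.8667, so fraction remaining f = (1/2)^(56/30) ≈ 0.2742.
Each bolus raises the concentration by D/Vd = 1919/197 ≈ 9.741 mcg/mL.
Steady-state trough Cmin,ss = C₀·f/(1−f) ≈ 9.741 × 0.2742/0.7258 ≈ 3.680 mcg/mL.
Trough 3.7 mcg/mL vs MEC 3 mcg/mL: adequate.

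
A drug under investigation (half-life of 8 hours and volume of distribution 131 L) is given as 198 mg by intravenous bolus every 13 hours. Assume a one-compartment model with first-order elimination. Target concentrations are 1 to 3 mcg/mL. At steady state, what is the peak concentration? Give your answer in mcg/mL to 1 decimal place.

τ/t½ = 13/8 ≈ 1.625, so fraction remaining f = (1/2)^(13/8) ≈ 0.3242.
At steady state, accumulation factor R = 1/(1 − e^(−kτ)) ≈ 1.4797.
Each bolus raises the concentration by D/Vd = 198/131 ≈ 1.511 mcg/mL.
Cmax,ss = C₀/(1 − f) ≈ 1.511/0.6758 ≈ 2.236 mcg/mL.
Peak 2.2 mcg/mL vs MTC 3 mcg/mL: below toxic threshold.

2.2 mcg/mL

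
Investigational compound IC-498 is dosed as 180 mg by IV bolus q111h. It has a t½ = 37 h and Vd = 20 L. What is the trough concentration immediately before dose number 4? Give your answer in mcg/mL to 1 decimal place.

1.3 mcg/mL

f = (1/2)^(τ/t½) = (1/2)^(111/37) ≈ 0.1250.
C₀ = D/Vd = 180/20 ≈ 9.000 mcg/mL.
Before the 4th dose, 3 doses have been given. Superposition: Cmin = C₀·(f + f² + … + f^3).
≈ 9.000 × (0.1250 + 0.0156 + 0.0020) ≈ 9.000 × 0.1426 ≈ 1.283 mcg/mL.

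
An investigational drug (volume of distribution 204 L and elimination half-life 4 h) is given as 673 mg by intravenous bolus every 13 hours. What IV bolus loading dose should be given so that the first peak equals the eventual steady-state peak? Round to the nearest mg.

f = (1/2)^(13/4) ≈ 0.105112; accumulation ratio R = 1/(1−f) ≈ 1.11746.
Loading dose to hit Cmax,ss on first dose: D_load = D_maint·R ≈ 673 × 1.11746 ≈ 752.05 mg.

752 mg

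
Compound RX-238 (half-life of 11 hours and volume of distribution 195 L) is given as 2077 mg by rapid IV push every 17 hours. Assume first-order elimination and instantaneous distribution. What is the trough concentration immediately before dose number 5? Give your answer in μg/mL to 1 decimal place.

5.5 μg/mL

f = (1/2)^(τ/t½) = (1/2)^(17/11) ≈ 0.3426.
C₀ = D/Vd = 2077/195 ≈ 10.651 μg/mL.
Before the 5th dose, 4 doses have been given. Superposition: Cmin = C₀·(f + f² + … + f^4).
≈ 10.651 × (0.3426 + 0.1174 + 0.0402 + 0.0138) ≈ 10.651 × 0.5140 ≈ 5.475 μg/mL.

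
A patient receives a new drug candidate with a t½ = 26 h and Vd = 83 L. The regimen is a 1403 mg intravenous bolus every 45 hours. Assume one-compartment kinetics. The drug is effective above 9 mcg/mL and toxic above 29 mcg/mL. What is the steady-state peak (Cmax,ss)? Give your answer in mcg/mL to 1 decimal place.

k = ln2/t½ = ln2/26 ≈ 0.026660 h⁻¹; fraction remaining f = e^(−kτ) = e^(−0.026660×45) ≈ 0.3013.
Accumulation ratio R = 1/(1 − f) ≈ 1/0.6987 ≈ 1.4312.
Each bolus raises the concentration by D/Vd = 1403/83 ≈ 16.904 mcg/mL.
Cmax,ss = C₀/(1 − f) ≈ 16.904/0.6987 ≈ 24.194 mcg/mL.
Peak 24.2 mcg/mL vs MTC 29 mcg/mL: below toxic threshold.

24.2 mcg/mL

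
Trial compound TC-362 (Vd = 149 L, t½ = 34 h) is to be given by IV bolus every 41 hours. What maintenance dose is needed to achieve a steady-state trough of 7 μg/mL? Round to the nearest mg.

τ/t½ = 41/34 ≈ 1.2059, so f = (1/2)^(41/34) ≈ 0.433504.
Cmin,ss = (D/Vd)·f/(1−f), so D = Cmin,ss·Vd·(1−f)/f.
D = 7 × 149 × (1−f)/f ≈ 7 × 149 × 1.30678 ≈ 1362.97 mg.

1363 mg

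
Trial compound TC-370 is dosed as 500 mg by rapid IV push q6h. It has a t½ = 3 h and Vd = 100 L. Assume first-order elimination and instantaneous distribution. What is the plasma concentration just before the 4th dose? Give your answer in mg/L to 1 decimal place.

f = (1/2)^(τ/t½) = (1/2)^(6/3) ≈ 0.2500.
C₀ = D/Vd = 500/100 ≈ 5.000 mg/L.
Before the 4th dose, 3 doses have been given. Superposition: Cmin = C₀·(f + f² + … + f^3).
≈ 5.000 × (0.2500 + 0.0625 + 0.0156) ≈ 5.000 × 0.3281 ≈ 1.641 mg/L.

1.6 mg/L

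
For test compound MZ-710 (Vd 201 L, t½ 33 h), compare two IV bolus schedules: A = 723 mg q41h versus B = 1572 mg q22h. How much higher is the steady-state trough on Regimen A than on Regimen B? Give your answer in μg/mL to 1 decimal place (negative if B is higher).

-10.7 μg/mL

Regimen A: f = (1/2)^(41/33) ≈ 0.4227; Cmin,ss = (723/201)·f/(1−f) ≈ 2.634 μg/mL.
Regimen B: f = (1/2)^(22/33) ≈ 0.6300; Cmin,ss = (1572/201)·f/(1−f) ≈ 13.317 μg/mL.
Difference ≈ 2.634 − 13.317 ≈ -10.683 μg/mL.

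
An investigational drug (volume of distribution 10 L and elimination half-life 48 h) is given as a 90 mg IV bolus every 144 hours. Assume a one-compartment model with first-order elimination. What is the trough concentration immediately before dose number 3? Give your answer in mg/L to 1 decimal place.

f = (1/2)^(τ/t½) = (1/2)^(144/48) ≈ 0.1250.
C₀ = D/Vd = 90/10 ≈ 9.000 mg/L.
Before the 3rd dose, 2 doses have been given. Superposition: Cmin = C₀·(f + f²).
≈ 9.000 × (0.1250 + 0.0156) ≈ 9.000 × 0.1406 ≈ 1.265 mg/L.

1.3 mg/L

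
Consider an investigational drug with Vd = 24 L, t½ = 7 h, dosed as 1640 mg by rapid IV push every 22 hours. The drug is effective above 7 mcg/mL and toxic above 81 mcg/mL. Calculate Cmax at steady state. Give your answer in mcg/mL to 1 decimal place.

k = ln2/t½ = ln2/7 ≈ 0.099021 h⁻¹; fraction remaining f = e^(−kτ) = e^(−0.099021×22) ≈ 0.1132.
Accumulation ratio R = 1/(1 − f) ≈ 1/0.8868 ≈ 1.1276.
Single-dose peak C₀ = D/Vd = 1640/24 ≈ 68.333 mcg/mL.
Steady-state peak Cmax,ss = C₀·R ≈ 68.333 × 1.1276 ≈ 77.052 mcg/mL.
Peak 77.1 mcg/mL vs MTC 81 mcg/mL: below toxic threshold.

77.1 mcg/mL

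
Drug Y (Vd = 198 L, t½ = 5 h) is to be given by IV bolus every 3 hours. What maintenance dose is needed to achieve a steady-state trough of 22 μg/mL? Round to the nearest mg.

τ/t½ = 3/5 ≈ 0.6, so f = (1/2)^(3/5) ≈ 0.659754.
Cmin,ss = (D/Vd)·f/(1−f), so D = Cmin,ss·Vd·(1−f)/f.
D = 22 × 198 × (1−f)/f ≈ 22 × 198 × 0.51572 ≈ 2246.48 mg.

2246 mg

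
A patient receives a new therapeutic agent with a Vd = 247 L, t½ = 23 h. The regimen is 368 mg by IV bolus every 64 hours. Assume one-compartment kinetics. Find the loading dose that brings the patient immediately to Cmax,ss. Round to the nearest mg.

431 mg

f = (1/2)^(64/23) ≈ 0.145329; accumulation ratio R = 1/(1−f) ≈ 1.17004.
Loading dose to hit Cmax,ss on first dose: D_load = D_maint·R ≈ 368 × 1.17004 ≈ 430.57 mg.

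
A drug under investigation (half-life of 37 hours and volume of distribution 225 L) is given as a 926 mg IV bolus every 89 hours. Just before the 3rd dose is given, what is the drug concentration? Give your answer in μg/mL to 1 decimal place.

0.9 μg/mL

f = (1/2)^(τ/t½) = (1/2)^(89/37) ≈ 0.1888.
C₀ = D/Vd = 926/225 ≈ 4.116 μg/mL.
Before the 3rd dose, 2 doses have been given. Superposition: Cmin = C₀·(f + f²).
≈ 4.116 × (0.1888 + 0.0356) ≈ 4.116 × 0.2244 ≈ 0.924 μg/mL.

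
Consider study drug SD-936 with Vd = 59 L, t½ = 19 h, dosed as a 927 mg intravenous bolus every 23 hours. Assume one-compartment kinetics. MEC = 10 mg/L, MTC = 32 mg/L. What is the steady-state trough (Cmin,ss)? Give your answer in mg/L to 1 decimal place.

τ/t½ = 23/19 ≈ 1.2105, so fraction remaining f = (1/2)^(23/19) ≈ 0.4321.
Each bolus raises the concentration by D/Vd = 927/59 ≈ 15.712 mg/L.
Steady-state trough Cmin,ss = C₀·f/(1−f) ≈ 15.712 × 0.4321/0.5679 ≈ 11.955 mg/L.
Trough 12.0 mg/L vs MEC 10 mg/L: adequate.

12.0 mg/L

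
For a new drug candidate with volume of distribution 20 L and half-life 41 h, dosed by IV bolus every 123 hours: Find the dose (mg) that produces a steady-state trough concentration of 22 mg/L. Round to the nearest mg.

τ/t½ = 123/41 ≈ 3, so f = (1/2)^(123/41) ≈ 0.125000.
Cmin,ss = (D/Vd)·f/(1−f), so D = Cmin,ss·Vd·(1−f)/f.
D = 22 × 20 × (1−f)/f ≈ 22 × 20 × 7.00000 ≈ 3080.00 mg.

3080 mg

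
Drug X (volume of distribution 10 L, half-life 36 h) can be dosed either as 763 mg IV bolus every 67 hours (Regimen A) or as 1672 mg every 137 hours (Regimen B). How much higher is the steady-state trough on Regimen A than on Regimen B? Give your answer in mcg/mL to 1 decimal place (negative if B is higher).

Regimen A: f = (1/2)^(67/36) ≈ 0.2753; Cmin,ss = (763/10)·f/(1−f) ≈ 28.985 mcg/mL.
Regimen B: f = (1/2)^(137/36) ≈ 0.0715; Cmin,ss = (1672/10)·f/(1−f) ≈ 12.875 mcg/mL.
Difference ≈ 28.985 − 12.875 ≈ 16.110 mcg/mL.

16.1 mcg/mL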